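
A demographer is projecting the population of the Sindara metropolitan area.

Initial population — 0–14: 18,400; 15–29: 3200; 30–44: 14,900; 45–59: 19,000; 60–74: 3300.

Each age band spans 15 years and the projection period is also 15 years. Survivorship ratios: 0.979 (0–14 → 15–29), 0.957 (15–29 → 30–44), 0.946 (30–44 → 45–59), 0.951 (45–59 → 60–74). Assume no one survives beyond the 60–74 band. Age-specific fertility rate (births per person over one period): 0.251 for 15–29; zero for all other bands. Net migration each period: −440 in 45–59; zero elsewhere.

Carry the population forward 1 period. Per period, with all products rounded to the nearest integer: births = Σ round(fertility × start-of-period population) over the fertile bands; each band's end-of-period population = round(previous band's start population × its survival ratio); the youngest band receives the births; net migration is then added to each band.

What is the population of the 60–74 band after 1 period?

18069

[period 1]
Births: 3200 * 0.251 = 803
15–29: 18400 * 0.979 = 18014
30–44: 3200 * 0.957 = 3062
45–59: 14900 * 0.946 = 14095
60–74: 19000 * 0.951 = 18069
Net migration: 45–59 − 440 → 13655
Giving 803 / 18014 / 3062 / 13655 / 18069.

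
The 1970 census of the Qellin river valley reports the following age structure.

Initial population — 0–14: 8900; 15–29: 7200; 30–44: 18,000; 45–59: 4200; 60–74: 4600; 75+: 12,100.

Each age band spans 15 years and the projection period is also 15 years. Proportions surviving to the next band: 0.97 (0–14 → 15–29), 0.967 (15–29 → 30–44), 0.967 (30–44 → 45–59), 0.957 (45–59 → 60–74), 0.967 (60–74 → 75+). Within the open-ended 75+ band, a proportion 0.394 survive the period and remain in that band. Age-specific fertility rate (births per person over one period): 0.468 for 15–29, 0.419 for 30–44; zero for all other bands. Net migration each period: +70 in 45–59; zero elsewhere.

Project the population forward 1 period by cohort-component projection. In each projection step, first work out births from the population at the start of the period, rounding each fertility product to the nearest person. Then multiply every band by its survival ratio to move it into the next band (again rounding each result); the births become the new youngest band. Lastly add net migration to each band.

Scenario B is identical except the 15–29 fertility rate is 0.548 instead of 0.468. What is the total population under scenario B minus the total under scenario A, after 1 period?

— Period 1 —
Births: 7200 × 0.468 = 3370 ; 18000 × 0.419 = 7542 → total 10912
15–29: 8900 × 0.97 = 8633
30–44: 7200 × 0.967 = 6962
45–59: 18000 × 0.967 = 17406
60–74: 4200 × 0.957 = 4019
75+: 4600 × 0.967 + 12100 × 0.394 = 4448 + 4767 = 9215
Net migration: 45–59 + 70 → 17476
→ [10912, 8633, 6962, 17476, 4019, 9215]
Scenario A total after 1 period: 57217
Scenario B projection —
— Period 1 —
Births: 7200 × 0.548 = 3946 ; 18000 × 0.419 = 7542 → total 11488
15–29: 8900 × 0.97 = 8633
30–44: 7200 × 0.967 = 6962
45–59: 18000 × 0.967 = 17406
60–74: 4200 × 0.957 = 4019
75+: 4600 × 0.967 + 12100 × 0.394 = 4448 + 4767 = 9215
Net migration: 45–59 + 70 → 17476
→ [11488, 8633, 6962, 17476, 4019, 9215]
Scenario B total after 1 period: 57793
Difference B − A = 57793 − 57217 = 576

576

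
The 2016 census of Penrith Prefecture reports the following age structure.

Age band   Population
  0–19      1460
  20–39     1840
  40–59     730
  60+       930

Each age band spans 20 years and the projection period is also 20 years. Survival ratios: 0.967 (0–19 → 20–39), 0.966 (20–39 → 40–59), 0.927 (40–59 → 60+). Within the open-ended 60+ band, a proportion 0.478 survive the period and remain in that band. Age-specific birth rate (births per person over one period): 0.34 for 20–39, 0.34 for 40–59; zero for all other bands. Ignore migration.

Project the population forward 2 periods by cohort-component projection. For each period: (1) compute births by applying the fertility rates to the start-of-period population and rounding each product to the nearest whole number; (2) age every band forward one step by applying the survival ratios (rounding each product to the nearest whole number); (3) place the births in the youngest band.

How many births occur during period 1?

[period 1]
Births: 1840 * 0.34 = 626 ; 730 * 0.34 = 248 → 874
20–39: 1460 * 0.967 = 1412
40–59: 1840 * 0.966 = 1777
60+: 730 * 0.927 + 930 * 0.478 = 677 + 445 = 1122
Population now: 0–19=874, 20–39=1412, 40–59=1777, 60+=1122

874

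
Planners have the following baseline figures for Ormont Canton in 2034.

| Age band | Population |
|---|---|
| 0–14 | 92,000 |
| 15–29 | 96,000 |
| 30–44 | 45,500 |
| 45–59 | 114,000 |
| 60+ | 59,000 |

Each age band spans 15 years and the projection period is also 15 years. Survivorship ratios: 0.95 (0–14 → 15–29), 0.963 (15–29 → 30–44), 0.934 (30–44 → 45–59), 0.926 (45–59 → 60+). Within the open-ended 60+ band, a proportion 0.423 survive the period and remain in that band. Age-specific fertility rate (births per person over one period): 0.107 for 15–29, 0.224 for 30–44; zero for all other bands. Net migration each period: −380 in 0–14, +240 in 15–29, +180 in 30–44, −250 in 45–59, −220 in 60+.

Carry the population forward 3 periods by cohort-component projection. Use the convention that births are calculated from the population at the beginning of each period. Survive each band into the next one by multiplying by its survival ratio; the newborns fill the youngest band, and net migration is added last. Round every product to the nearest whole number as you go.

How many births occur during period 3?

21012

Numbering the groups 1..5 from youngest to oldest:
— Period 1 —
Births: 96000 * 0.107 = 10272, 45500 * 0.224 = 10192 — total 20464
Group 2: 92000 * 0.95 = 87400
Group 3: 96000 * 0.963 = 92448
Group 4: 45500 * 0.934 = 42497
Group 5: 114000 * 0.926 + 59000 * 0.423 = 105564 + 24957 = 130521
Net migration: Group 1 − 380 → 20084; Group 2 + 240 → 87640; Group 3 + 180 → 92628; Group 4 − 250 → 42247; Group 5 − 220 → 130301
→ [20084, 87640, 92628, 42247, 130301]
— Period 2 —
Births: 87640 * 0.107 = 9377, 92628 * 0.224 = 20749 — total 30126
Group 2: 20084 * 0.95 = 19080
Group 3: 87640 * 0.963 = 84397
Group 4: 92628 * 0.934 = 86515
Group 5: 42247 * 0.926 + 130301 * 0.423 = 39121 + 55117 = 94238
Net migration: Group 1 − 380 → 29746; Group 2 + 240 → 19320; Group 3 + 180 → 84577; Group 4 − 250 → 86265; Group 5 − 220 → 94018
→ [29746, 19320, 84577, 86265, 94018]
— Period 3 —
Births: 19320 * 0.107 = 2067, 84577 * 0.224 = 18945 — total 21012
Group 2: 29746 * 0.95 = 28259
Group 3: 19320 * 0.963 = 18605
Group 4: 84577 * 0.934 = 78995
Group 5: 86265 * 0.926 + 94018 * 0.423 = 79881 + 39770 = 119651
Net migration: Group 1 − 380 → 20632; Group 2 + 240 → 28499; Group 3 + 180 → 18785; Group 4 − 250 → 78745; Group 5 − 220 → 119431
→ [20632, 28499, 18785, 78745, 119431]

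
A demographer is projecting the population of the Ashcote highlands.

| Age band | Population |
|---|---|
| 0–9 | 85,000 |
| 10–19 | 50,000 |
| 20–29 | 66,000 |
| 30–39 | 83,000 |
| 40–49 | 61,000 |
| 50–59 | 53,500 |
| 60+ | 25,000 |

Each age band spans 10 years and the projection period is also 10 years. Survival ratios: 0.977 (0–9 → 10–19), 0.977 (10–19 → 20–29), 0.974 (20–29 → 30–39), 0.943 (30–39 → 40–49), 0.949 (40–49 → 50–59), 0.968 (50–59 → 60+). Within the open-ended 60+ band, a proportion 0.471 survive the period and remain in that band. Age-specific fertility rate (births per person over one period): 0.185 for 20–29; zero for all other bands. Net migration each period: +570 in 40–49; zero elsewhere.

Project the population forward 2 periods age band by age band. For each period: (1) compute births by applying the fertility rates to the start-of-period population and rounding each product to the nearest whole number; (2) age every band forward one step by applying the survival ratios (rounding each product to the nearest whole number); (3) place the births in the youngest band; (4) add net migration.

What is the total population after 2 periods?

371664

(Bands numbered youngest = 1 to oldest = 7.)
After projecting period 1:
Births: 66000 * 0.185 = 12210
Band 2: 85000 * 0.977 = 83045
Band 3: 50000 * 0.977 = 48850
Band 4: 66000 * 0.974 = 64284
Band 5: 83000 * 0.943 = 78269
Band 6: 61000 * 0.949 = 57889
Band 7: 53500 * 0.968 + 25000 * 0.471 = 51788 + 11775 = 63563
Net migration: Band 5 + 570 → 78839
End of period: [12210, 83045, 48850, 64284, 78839, 57889, 63563]
After projecting period 2:
Births: 48850 * 0.185 = 9037
Band 2: 12210 * 0.977 = 11929
Band 3: 83045 * 0.977 = 81135
Band 4: 48850 * 0.974 = 47580
Band 5: 64284 * 0.943 = 60620
Band 6: 78839 * 0.949 = 74818
Band 7: 57889 * 0.968 + 63563 * 0.471 = 56037 + 29938 = 85975
Net migration: Band 5 + 570 → 61190
End of period: [9037, 11929, 81135, 47580, 61190, 74818, 85975]
Total after period 2: 9037 + 11929 + 81135 + 47580 + 61190 + 74818 + 85975 = 371664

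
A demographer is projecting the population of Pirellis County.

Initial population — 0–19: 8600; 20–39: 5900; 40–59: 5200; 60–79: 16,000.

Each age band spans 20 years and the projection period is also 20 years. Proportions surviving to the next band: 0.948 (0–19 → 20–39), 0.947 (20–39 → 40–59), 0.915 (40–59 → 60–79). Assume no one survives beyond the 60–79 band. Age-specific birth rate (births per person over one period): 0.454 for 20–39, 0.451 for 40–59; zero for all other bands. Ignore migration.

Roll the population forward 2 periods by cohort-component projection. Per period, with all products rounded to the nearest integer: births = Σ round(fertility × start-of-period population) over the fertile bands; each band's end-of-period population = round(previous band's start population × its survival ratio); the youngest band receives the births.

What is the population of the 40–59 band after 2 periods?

[period 1]
Births: 5900 * 0.454 = 2679  |  5200 * 0.451 = 2345 ⇒ total 5024
20–39: 8600 * 0.948 = 8153
40–59: 5900 * 0.947 = 5587
60–79: 5200 * 0.915 = 4758
Giving 5024 / 8153 / 5587 / 4758.
[period 2]
Births: 8153 * 0.454 = 3701  |  5587 * 0.451 = 2520 ⇒ total 6221
20–39: 5024 * 0.948 = 4763
40–59: 8153 * 0.947 = 7721
60–79: 5587 * 0.915 = 5112
Giving 6221 / 4763 / 7721 / 5112.

7721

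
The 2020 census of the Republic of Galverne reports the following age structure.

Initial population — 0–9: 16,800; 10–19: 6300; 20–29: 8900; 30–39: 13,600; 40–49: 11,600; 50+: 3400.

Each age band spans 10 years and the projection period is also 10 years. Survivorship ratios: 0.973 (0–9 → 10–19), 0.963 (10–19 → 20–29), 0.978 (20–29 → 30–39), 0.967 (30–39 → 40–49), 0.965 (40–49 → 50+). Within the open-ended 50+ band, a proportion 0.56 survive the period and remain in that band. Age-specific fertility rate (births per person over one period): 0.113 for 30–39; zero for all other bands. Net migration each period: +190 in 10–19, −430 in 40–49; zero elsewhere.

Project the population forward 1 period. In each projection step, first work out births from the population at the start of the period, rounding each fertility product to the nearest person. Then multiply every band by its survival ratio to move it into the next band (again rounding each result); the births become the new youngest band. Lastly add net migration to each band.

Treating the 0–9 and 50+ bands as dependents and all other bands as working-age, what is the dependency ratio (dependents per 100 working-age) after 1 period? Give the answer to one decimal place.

Period 1:
Births: 13600 × 0.113 = 1537
10–19: 16800 × 0.973 = 16346
20–29: 6300 × 0.963 = 6067
30–39: 8900 × 0.978 = 8704
40–49: 13600 × 0.967 = 13151
50+: 11600 × 0.965 + 3400 × 0.56 = 11194 + 1904 = 13098
Net migration: 10–19 + 190 → 16536; 40–49 − 430 → 12721
End of period: [1537, 16536, 6067, 8704, 12721, 13098]
Dependents (band 0–9 + band 50+) = 1537 + 13098 = 14635; working-age = 44028; ratio = 14635/44028 × 100 = 33.2

33.2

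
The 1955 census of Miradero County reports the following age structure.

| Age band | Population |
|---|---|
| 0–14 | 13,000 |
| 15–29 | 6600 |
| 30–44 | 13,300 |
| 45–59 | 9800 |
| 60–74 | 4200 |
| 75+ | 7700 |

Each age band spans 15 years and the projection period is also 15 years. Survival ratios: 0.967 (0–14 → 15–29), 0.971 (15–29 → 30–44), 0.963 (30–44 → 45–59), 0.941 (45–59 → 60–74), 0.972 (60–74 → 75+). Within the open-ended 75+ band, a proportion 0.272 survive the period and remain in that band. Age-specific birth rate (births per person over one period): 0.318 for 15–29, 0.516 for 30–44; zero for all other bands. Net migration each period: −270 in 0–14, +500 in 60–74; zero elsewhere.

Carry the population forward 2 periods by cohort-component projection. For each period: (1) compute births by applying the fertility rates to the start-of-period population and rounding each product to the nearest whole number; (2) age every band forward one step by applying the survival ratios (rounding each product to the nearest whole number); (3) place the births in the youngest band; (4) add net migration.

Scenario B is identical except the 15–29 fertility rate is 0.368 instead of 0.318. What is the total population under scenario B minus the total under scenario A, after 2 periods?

Period 1:
Births: 6600 × 0.318 = 2099, 13300 × 0.516 = 6863 — total 8962
15–29: 13000 × 0.967 = 12571
30–44: 6600 × 0.971 = 6409
45–59: 13300 × 0.963 = 12808
60–74: 9800 × 0.941 = 9222
75+: 4200 × 0.972 + 7700 × 0.272 = 4082 + 2094 = 6176
Net migration: 0–14 − 270 → 8692; 60–74 + 500 → 9722
Giving 8692 / 12571 / 6409 / 12808 / 9722 / 6176.
Period 2:
Births: 12571 × 0.318 = 3998, 6409 × 0.516 = 3307 — total 7305
15–29: 8692 × 0.967 = 8405
30–44: 12571 × 0.971 = 12206
45–59: 6409 × 0.963 = 6172
60–74: 12808 × 0.941 = 12052
75+: 9722 × 0.972 + 6176 × 0.272 = 9450 + 1680 = 11130
Net migration: 0–14 − 270 → 7035; 60–74 + 500 → 12552
Giving 7035 / 8405 / 12206 / 6172 / 12552 / 11130.
Scenario A total after 2 periods: 57500
Scenario B projection —
Period 1:
Births: 6600 × 0.368 = 2429, 13300 × 0.516 = 6863 — total 9292
15–29: 13000 × 0.967 = 12571
30–44: 6600 × 0.971 = 6409
45–59: 13300 × 0.963 = 12808
60–74: 9800 × 0.941 = 9222
75+: 4200 × 0.972 + 7700 × 0.272 = 4082 + 2094 = 6176
Net migration: 0–14 − 270 → 9022; 60–74 + 500 → 9722
Giving 9022 / 12571 / 6409 / 12808 / 9722 / 6176.
Period 2:
Births: 12571 × 0.368 = 4626, 6409 × 0.516 = 3307 — total 7933
15–29: 9022 × 0.967 = 8724
30–44: 12571 × 0.971 = 12206
45–59: 6409 × 0.963 = 6172
60–74: 12808 × 0.941 = 12052
75+: 9722 × 0.972 + 6176 × 0.272 = 9450 + 1680 = 11130
Net migration: 0–14 − 270 → 7663; 60–74 + 500 → 12552
Giving 7663 / 8724 / 12206 / 6172 / 12552 / 11130.
Scenario B total after 2 periods: 58447
Difference B − A = 58447 − 57500 = 947

947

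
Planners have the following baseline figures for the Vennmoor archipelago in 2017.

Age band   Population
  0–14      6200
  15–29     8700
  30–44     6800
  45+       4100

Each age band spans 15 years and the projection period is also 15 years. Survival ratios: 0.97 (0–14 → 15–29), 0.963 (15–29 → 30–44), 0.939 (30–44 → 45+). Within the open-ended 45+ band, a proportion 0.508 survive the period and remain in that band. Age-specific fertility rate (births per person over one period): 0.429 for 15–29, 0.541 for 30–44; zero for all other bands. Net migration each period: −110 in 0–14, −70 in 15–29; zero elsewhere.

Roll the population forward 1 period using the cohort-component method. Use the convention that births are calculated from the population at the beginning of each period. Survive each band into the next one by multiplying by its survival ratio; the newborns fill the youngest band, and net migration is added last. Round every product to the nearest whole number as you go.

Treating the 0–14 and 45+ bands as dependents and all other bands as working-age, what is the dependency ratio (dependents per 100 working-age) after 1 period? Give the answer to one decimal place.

Let band 1 be 0–14 through band 4 = 45+.
Period 1.
Births: 8700 × 0.429 = 3732, 6800 × 0.541 = 3679 — total 7411
Band 2: 6200 × 0.97 = 6014
Band 3: 8700 × 0.963 = 8378
Band 4: 6800 × 0.939 + 4100 × 0.508 = 6385 + 2083 = 8468
Net migration: Band 1 − 110 → 7301; Band 2 − 70 → 5944
→ [7301, 5944, 8378, 8468]
Dependents (band 0–14 + band 45+) = 7301 + 8468 = 15769; working-age = 14322; ratio = 15769/14322 × 100 = 110.1

110.1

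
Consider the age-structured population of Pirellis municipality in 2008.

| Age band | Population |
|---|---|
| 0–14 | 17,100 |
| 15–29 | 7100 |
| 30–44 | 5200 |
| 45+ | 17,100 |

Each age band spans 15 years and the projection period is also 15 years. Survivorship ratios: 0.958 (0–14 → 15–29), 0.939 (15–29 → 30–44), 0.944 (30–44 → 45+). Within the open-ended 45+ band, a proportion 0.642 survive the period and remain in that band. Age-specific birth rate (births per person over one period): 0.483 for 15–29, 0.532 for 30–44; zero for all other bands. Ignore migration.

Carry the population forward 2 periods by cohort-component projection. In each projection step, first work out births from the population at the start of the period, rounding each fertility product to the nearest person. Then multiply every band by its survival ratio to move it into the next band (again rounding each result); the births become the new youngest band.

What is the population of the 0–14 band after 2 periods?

11460

(Groups numbered youngest = 1 to oldest = 4.)
Period 1:
Births: 7100 × 0.483 = 3429  |  5200 × 0.532 = 2766 — total 6195
Group 2: 17100 × 0.958 = 16382
Group 3: 7100 × 0.939 = 6667
Group 4: 5200 × 0.944 + 17100 × 0.642 = 4909 + 10978 = 15887
Giving 6195 / 16382 / 6667 / 15887.
Period 2:
Births: 16382 × 0.483 = 7913  |  6667 × 0.532 = 3547 — total 11460
Group 2: 6195 × 0.958 = 5935
Group 3: 16382 × 0.939 = 15383
Group 4: 6667 × 0.944 + 15887 × 0.642 = 6294 + 10199 = 16493
Giving 11460 / 5935 / 15383 / 16493.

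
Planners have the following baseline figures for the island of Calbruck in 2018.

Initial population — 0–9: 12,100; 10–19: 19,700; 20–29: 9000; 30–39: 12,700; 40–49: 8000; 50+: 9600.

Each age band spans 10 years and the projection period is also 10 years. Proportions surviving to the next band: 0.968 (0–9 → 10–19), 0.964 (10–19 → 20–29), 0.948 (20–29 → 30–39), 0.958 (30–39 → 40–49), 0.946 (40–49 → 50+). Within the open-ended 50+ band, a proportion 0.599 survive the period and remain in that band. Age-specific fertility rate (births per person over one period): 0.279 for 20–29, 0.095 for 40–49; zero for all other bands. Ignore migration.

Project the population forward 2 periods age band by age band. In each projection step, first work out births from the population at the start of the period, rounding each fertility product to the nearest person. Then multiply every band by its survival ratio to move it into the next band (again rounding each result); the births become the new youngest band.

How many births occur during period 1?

3271

[period 1]
Births: 9000 × 0.279 = 2511, 8000 × 0.095 = 760 → 3271
10–19: 12100 × 0.968 = 11713
20–29: 19700 × 0.964 = 18991
30–39: 9000 × 0.948 = 8532
40–49: 12700 × 0.958 = 12167
50+: 8000 × 0.946 + 9600 × 0.599 = 7568 + 5750 = 13318
→ [3271, 11713, 18991, 8532, 12167, 13318]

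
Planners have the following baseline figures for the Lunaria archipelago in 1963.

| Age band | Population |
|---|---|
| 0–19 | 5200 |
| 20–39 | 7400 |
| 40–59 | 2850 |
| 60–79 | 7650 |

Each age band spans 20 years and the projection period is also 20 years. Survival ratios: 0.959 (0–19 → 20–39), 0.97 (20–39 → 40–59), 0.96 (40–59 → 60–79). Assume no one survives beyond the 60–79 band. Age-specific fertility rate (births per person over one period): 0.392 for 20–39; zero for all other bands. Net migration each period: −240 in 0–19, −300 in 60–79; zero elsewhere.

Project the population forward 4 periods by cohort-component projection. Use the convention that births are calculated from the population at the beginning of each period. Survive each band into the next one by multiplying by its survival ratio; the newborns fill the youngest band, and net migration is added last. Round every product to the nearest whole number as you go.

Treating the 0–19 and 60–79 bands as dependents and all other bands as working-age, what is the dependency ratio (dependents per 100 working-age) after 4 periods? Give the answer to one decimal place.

Call the bands 1 to 4, youngest first.
— Period 1 —
Births: 7400 * 0.392 = 2901
Band 2: 5200 * 0.959 = 4987
Band 3: 7400 * 0.97 = 7178
Band 4: 2850 * 0.96 = 2736
Net migration: Band 1 − 240 → 2661; Band 4 − 300 → 2436
Giving 2661 / 4987 / 7178 / 2436.
— Period 2 —
Births: 4987 * 0.392 = 1955
Band 2: 2661 * 0.959 = 2552
Band 3: 4987 * 0.97 = 4837
Band 4: 7178 * 0.96 = 6891
Net migration: Band 1 − 240 → 1715; Band 4 − 300 → 6591
Giving 1715 / 2552 / 4837 / 6591.
— Period 3 —
Births: 2552 * 0.392 = 1000
Band 2: 1715 * 0.959 = 1645
Band 3: 2552 * 0.97 = 2475
Band 4: 4837 * 0.96 = 4644
Net migration: Band 1 − 240 → 760; Band 4 − 300 → 4344
Giving 760 / 1645 / 2475 / 4344.
— Period 4 —
Births: 1645 * 0.392 = 645
Band 2: 760 * 0.959 = 729
Band 3: 1645 * 0.97 = 1596
Band 4: 2475 * 0.96 = 2376
Net migration: Band 1 − 240 → 405; Band 4 − 300 → 2076
Giving 405 / 729 / 1596 / 2076.
Dependents (band 0–19 + band 60–79) = 405 + 2076 = 2481; working-age = 2325; ratio = 2481/2325 × 100 = 106.7

106.7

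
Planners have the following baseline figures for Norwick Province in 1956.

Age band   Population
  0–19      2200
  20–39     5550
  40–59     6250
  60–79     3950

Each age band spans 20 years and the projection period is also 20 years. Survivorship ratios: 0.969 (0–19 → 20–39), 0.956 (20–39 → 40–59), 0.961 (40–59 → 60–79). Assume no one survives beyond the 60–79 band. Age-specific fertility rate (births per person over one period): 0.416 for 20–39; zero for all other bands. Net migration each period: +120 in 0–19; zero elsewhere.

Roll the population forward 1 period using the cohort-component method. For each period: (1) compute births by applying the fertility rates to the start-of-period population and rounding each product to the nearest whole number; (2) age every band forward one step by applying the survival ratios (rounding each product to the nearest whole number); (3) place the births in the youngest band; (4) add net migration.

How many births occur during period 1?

2309

After projecting period 1:
Births: 5550 × 0.416 = 2309
20–39: 2200 × 0.969 = 2132
40–59: 5550 × 0.956 = 5306
60–79: 6250 × 0.961 = 6006
Net migration: 0–19 + 120 → 2429
Population now: 0–19=2429, 20–39=2132, 40–59=5306, 60–79=6006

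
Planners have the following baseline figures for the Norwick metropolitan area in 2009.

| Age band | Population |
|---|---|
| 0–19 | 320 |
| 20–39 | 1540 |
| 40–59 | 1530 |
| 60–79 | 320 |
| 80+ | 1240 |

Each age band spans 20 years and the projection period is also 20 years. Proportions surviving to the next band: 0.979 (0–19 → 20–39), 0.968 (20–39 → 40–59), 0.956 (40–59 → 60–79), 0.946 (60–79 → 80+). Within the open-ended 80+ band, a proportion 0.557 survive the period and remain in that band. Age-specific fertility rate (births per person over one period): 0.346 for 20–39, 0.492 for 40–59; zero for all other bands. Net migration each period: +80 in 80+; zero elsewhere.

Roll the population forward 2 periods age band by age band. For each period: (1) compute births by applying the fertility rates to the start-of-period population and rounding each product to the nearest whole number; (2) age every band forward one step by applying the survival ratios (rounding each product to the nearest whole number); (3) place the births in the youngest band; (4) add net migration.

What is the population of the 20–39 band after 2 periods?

1259

Period 1.
Births: 1540 * 0.346 = 533  |  1530 * 0.492 = 753 ⇒ total 1286
20–39: 320 * 0.979 = 313
40–59: 1540 * 0.968 = 1491
60–79: 1530 * 0.956 = 1463
80+: 320 * 0.946 + 1240 * 0.557 = 303 + 691 = 994
Net migration: 80+ + 80 → 1074
→ [1286, 313, 1491, 1463, 1074]
Period 2.
Births: 313 * 0.346 = 108  |  1491 * 0.492 = 734 ⇒ total 842
20–39: 1286 * 0.979 = 1259
40–59: 313 * 0.968 = 303
60–79: 1491 * 0.956 = 1425
80+: 1463 * 0.946 + 1074 * 0.557 = 1384 + 598 = 1982
Net migration: 80+ + 80 → 2062
→ [842, 1259, 303, 1425, 2062]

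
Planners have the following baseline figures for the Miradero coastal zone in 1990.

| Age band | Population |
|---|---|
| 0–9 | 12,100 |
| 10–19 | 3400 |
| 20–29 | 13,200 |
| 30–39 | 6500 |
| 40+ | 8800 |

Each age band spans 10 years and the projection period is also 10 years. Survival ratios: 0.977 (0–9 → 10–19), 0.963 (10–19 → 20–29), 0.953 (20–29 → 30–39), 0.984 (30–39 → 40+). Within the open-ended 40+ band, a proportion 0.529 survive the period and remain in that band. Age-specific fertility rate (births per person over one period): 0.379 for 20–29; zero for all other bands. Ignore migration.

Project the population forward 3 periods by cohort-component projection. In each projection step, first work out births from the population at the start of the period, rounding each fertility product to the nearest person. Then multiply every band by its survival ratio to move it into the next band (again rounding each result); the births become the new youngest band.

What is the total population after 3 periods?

33795

(Groups numbered youngest = 1 to oldest = 5.)
After projecting period 1:
Births: 13200 × 0.379 = 5003
Group 2: 12100 × 0.977 = 11822
Group 3: 3400 × 0.963 = 3274
Group 4: 13200 × 0.953 = 12580
Group 5: 6500 × 0.984 + 8800 × 0.529 = 6396 + 4655 = 11051
→ [5003, 11822, 3274, 12580, 11051]
After projecting period 2:
Births: 3274 × 0.379 = 1241
Group 2: 5003 × 0.977 = 4888
Group 3: 11822 × 0.963 = 11385
Group 4: 3274 × 0.953 = 3120
Group 5: 12580 × 0.984 + 11051 × 0.529 = 12379 + 5846 = 18225
→ [1241, 4888, 11385, 3120, 18225]
After projecting period 3:
Births: 11385 × 0.379 = 4315
Group 2: 1241 × 0.977 = 1212
Group 3: 4888 × 0.963 = 4707
Group 4: 11385 × 0.953 = 10850
Group 5: 3120 × 0.984 + 18225 × 0.529 = 3070 + 9641 = 12711
→ [4315, 1212, 4707, 10850, 12711]
Total after period 3: 4315 + 1212 + 4707 + 10850 + 12711 = 33795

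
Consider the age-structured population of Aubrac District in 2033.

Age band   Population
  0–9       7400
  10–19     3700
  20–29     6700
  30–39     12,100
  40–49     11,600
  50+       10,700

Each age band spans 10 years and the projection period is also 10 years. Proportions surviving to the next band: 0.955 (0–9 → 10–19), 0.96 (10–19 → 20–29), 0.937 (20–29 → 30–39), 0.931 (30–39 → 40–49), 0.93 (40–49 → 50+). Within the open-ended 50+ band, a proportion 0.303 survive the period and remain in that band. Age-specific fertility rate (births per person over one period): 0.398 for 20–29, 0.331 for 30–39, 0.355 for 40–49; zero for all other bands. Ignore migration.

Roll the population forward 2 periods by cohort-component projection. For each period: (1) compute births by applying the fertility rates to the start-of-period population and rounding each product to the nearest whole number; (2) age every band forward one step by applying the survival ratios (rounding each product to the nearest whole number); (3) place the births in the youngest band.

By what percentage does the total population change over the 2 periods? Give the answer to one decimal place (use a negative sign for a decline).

— Period 1 —
Births: 6700 * 0.398 = 2667 ; 12100 * 0.331 = 4005 ; 11600 * 0.355 = 4118 — total 10790
10–19: 7400 * 0.955 = 7067
20–29: 3700 * 0.96 = 3552
30–39: 6700 * 0.937 = 6278
40–49: 12100 * 0.931 = 11265
50+: 11600 * 0.93 + 10700 * 0.303 = 10788 + 3242 = 14030
End of period: [10790, 7067, 3552, 6278, 11265, 14030]
— Period 2 —
Births: 3552 * 0.398 = 1414 ; 6278 * 0.331 = 2078 ; 11265 * 0.355 = 3999 — total 7491
10–19: 10790 * 0.955 = 10304
20–29: 7067 * 0.96 = 6784
30–39: 3552 * 0.937 = 3328
40–49: 6278 * 0.931 = 5845
50+: 11265 * 0.93 + 14030 * 0.303 = 10476 + 4251 = 14727
End of period: [7491, 10304, 6784, 3328, 5845, 14727]
Total: 52200 → 48479; change = -3721; percentage change = -7.1%

-7.1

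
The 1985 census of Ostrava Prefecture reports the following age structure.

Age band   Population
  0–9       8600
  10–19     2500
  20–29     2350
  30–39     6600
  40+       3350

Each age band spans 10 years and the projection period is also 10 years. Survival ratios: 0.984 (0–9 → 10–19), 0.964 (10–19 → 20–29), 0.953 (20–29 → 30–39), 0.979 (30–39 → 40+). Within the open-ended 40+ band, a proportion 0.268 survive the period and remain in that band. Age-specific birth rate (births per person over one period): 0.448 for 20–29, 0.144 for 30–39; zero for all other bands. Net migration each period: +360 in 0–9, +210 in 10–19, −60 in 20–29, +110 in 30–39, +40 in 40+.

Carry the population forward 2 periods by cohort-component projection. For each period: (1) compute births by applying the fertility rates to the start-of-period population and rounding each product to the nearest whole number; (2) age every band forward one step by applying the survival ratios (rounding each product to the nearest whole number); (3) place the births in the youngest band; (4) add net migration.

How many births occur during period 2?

1391

(Groups numbered youngest = 1 to oldest = 5.)
— Period 1 —
Births: 2350 * 0.448 = 1053, 6600 * 0.144 = 950 → 2003
Group 2: 8600 * 0.984 = 8462
Group 3: 2500 * 0.964 = 2410
Group 4: 2350 * 0.953 = 2240
Group 5: 6600 * 0.979 + 3350 * 0.268 = 6461 + 898 = 7359
Net migration: Group 1 + 360 → 2363; Group 2 + 210 → 8672; Group 3 − 60 → 2350; Group 4 + 110 → 2350; Group 5 + 40 → 7399
End of period: [2363, 8672, 2350, 2350, 7399]
— Period 2 —
Births: 2350 * 0.448 = 1053, 2350 * 0.144 = 338 → 1391
Group 2: 2363 * 0.984 = 2325
Group 3: 8672 * 0.964 = 8360
Group 4: 2350 * 0.953 = 2240
Group 5: 2350 * 0.979 + 7399 * 0.268 = 2301 + 1983 = 4284
Net migration: Group 1 + 360 → 1751; Group 2 + 210 → 2535; Group 3 − 60 → 8300; Group 4 + 110 → 2350; Group 5 + 40 → 4324
End of period: [1751, 2535, 8300, 2350, 4324]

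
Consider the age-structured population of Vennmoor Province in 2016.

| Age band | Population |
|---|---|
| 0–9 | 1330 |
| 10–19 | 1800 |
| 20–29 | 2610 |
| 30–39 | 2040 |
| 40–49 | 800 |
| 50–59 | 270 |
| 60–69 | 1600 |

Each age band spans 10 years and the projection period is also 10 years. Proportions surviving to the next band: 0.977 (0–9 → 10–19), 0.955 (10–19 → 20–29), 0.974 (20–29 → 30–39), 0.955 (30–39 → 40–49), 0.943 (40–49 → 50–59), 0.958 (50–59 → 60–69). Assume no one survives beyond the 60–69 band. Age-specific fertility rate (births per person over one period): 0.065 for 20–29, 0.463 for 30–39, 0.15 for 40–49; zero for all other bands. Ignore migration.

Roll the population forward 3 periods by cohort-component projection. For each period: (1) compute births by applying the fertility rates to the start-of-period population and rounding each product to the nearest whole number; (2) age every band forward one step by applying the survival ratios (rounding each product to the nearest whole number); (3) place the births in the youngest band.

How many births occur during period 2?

— Period 1 —
Births: 2610 * 0.065 = 170  |  2040 * 0.463 = 945  |  800 * 0.15 = 120 → total 1235
10–19: 1330 * 0.977 = 1299
20–29: 1800 * 0.955 = 1719
30–39: 2610 * 0.974 = 2542
40–49: 2040 * 0.955 = 1948
50–59: 800 * 0.943 = 754
60–69: 270 * 0.958 = 259
Giving 1235 / 1299 / 1719 / 2542 / 1948 / 754 / 259.
— Period 2 —
Births: 1719 * 0.065 = 112  |  2542 * 0.463 = 1177  |  1948 * 0.15 = 292 → total 1581
10–19: 1235 * 0.977 = 1207
20–29: 1299 * 0.955 = 1241
30–39: 1719 * 0.974 = 1674
40–49: 2542 * 0.955 = 2428
50–59: 1948 * 0.943 = 1837
60–69: 754 * 0.958 = 722
Giving 1581 / 1207 / 1241 / 1674 / 2428 / 1837 / 722.

1581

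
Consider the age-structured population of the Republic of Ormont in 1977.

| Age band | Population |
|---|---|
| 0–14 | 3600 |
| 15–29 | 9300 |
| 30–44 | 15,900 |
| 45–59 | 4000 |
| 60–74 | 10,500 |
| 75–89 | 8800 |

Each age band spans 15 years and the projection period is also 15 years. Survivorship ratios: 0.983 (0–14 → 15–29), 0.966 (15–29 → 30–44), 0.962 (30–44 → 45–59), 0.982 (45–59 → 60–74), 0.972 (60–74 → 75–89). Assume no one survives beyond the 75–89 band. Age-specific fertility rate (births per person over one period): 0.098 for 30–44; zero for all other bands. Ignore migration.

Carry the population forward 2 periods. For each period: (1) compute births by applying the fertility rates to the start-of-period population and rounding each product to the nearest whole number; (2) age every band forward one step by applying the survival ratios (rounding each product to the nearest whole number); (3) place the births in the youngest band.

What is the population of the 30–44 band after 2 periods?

— Period 1 —
Births: 15900 × 0.098 = 1558
15–29: 3600 × 0.983 = 3539
30–44: 9300 × 0.966 = 8984
45–59: 15900 × 0.962 = 15296
60–74: 4000 × 0.982 = 3928
75–89: 10500 × 0.972 = 10206
Giving 1558 / 3539 / 8984 / 15296 / 3928 / 10206.
— Period 2 —
Births: 8984 × 0.098 = 880
15–29: 1558 × 0.983 = 1532
30–44: 3539 × 0.966 = 3419
45–59: 8984 × 0.962 = 8643
60–74: 15296 × 0.982 = 15021
75–89: 3928 × 0.972 = 3818
Giving 880 / 1532 / 3419 / 8643 / 15021 / 3818.

3419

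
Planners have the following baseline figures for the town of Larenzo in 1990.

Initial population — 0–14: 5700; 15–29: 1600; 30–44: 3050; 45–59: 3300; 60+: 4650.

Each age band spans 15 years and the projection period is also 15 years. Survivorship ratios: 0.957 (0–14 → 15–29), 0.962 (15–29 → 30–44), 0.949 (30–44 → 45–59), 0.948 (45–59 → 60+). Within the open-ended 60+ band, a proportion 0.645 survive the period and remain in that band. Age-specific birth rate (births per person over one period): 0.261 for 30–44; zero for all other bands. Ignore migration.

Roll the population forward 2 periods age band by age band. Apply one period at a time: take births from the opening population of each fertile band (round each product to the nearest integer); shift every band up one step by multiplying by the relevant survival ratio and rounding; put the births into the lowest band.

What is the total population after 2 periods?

[period 1]
Births: 3050 * 0.261 = 796
15–29: 5700 * 0.957 = 5455
30–44: 1600 * 0.962 = 1539
45–59: 3050 * 0.949 = 2894
60+: 3300 * 0.948 + 4650 * 0.645 = 3128 + 2999 = 6127
→ [796, 5455, 1539, 2894, 6127]
[period 2]
Births: 1539 * 0.261 = 402
15–29: 796 * 0.957 = 762
30–44: 5455 * 0.962 = 5248
45–59: 1539 * 0.949 = 1461
60+: 2894 * 0.948 + 6127 * 0.645 = 2744 + 3952 = 6696
→ [402, 762, 5248, 1461, 6696]
Total after period 2: 402 + 762 + 5248 + 1461 + 6696 = 14569

14569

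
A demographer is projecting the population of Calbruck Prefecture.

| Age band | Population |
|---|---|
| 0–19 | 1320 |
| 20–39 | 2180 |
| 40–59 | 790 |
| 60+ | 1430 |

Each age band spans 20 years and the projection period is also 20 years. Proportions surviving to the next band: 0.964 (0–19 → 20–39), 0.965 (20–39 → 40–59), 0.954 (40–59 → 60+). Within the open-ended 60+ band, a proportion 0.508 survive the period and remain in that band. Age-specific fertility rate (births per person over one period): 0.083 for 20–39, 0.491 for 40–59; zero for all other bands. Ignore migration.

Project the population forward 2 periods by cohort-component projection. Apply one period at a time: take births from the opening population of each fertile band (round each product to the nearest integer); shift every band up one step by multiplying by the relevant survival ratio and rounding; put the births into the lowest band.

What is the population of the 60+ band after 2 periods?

2759

Numbering the groups 1..4 from youngest to oldest:
[period 1]
Births: 2180 * 0.083 = 181 ; 790 * 0.491 = 388 → total 569
Group 2: 1320 * 0.964 = 1272
Group 3: 2180 * 0.965 = 2104
Group 4: 790 * 0.954 + 1430 * 0.508 = 754 + 726 = 1480
End of period: [569, 1272, 2104, 1480]
[period 2]
Births: 1272 * 0.083 = 106 ; 2104 * 0.491 = 1033 → total 1139
Group 2: 569 * 0.964 = 549
Group 3: 1272 * 0.965 = 1227
Group 4: 2104 * 0.954 + 1480 * 0.508 = 2007 + 752 = 2759
End of period: [1139, 549, 1227, 2759]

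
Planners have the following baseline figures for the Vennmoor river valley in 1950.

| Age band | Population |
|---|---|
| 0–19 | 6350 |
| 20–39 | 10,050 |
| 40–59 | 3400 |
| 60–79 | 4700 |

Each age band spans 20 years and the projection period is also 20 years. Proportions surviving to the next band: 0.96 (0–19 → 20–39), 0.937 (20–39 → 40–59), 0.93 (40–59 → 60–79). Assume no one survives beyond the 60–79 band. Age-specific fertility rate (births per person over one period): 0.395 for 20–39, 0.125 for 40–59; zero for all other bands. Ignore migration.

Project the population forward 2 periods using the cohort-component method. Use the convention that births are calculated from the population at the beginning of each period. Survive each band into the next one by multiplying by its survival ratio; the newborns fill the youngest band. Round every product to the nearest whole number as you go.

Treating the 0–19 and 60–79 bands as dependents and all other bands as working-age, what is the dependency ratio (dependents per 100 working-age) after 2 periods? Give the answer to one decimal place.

Period 1.
Births: 10050 * 0.395 = 3970 ; 3400 * 0.125 = 425 → 4395
20–39: 6350 * 0.96 = 6096
40–59: 10050 * 0.937 = 9417
60–79: 3400 * 0.93 = 3162
Population now: 0–19=4395, 20–39=6096, 40–59=9417, 60–79=3162
Period 2.
Births: 6096 * 0.395 = 2408 ; 9417 * 0.125 = 1177 → 3585
20–39: 4395 * 0.96 = 4219
40–59: 6096 * 0.937 = 5712
60–79: 9417 * 0.93 = 8758
Population now: 0–19=3585, 20–39=4219, 40–59=5712, 60–79=8758
Dependents (band 0–19 + band 60–79) = 3585 + 8758 = 12343; working-age = 9931; ratio = 12343/9931 × 100 = 124.3

124.3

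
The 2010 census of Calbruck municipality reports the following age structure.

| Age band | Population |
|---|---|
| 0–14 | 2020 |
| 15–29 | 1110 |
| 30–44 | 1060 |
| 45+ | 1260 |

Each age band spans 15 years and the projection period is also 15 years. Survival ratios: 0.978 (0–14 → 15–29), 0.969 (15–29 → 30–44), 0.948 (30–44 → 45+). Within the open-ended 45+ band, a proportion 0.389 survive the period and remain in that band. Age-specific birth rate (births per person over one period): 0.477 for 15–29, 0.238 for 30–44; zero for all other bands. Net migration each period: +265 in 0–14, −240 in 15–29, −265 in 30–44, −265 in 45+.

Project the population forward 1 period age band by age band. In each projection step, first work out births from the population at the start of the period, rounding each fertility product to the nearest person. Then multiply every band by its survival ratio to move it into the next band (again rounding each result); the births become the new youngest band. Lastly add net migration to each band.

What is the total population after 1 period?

4823

Numbering the bands 1..4 from youngest to oldest:
— Period 1 —
Births: 1110 × 0.477 = 529  |  1060 × 0.238 = 252 → 781
Band 2: 2020 × 0.978 = 1976
Band 3: 1110 × 0.969 = 1076
Band 4: 1060 × 0.948 + 1260 × 0.389 = 1005 + 490 = 1495
Net migration: Band 1 + 265 → 1046; Band 2 − 240 → 1736; Band 3 − 265 → 811; Band 4 − 265 → 1230
Giving 1046 / 1736 / 811 / 1230.
Total after period 1: 1046 + 1736 + 811 + 1230 = 4823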